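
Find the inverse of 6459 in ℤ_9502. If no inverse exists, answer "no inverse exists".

Extended Euclidean algorithm:
9502 = 1*6459 + 3043
6459 = 2*3043 + 373
3043 = 8*373 + 59
373 = 6*59 + 19
59 = 3*19 + 2
19 = 9*2 + 1
2 = 2*1 + 0
The gcd is 1. Working backward:
1 = 19 − 9·2
1 = −9·59 + 28·19
1 = 28·373 − 177·59
1 = −177·3043 + 1444·373
1 = 1444·6459 − 3065·3043
1 = −3065·9502 + 4509·6459
So 6459·4509 ≡ 1 (mod 9502).

4509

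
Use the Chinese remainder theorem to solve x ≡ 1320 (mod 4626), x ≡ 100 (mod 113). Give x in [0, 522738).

135474

Write x = 1320 + 4626·k. Then 4626·k ≡ 100 − 1320 ≡ 23 (mod 113).
Need 4626⁻¹ mod 113. Extended Euclid on (113, 106):
113 = 1×106 + 7
106 = 15×7 + 1
7 = 7×1 + 0
Back-substitute:
1 = 106 − 15·7
1 = −15·113 + 16·106
4626⁻¹ ≡ 16 (mod 113), so k ≡ 16·23 ≡ 29 (mod 113).
x = 1320 + 4626·29 = 135474.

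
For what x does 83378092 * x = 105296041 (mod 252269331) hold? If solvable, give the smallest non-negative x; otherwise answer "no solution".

First find gcd(83378092, 252269331):
252269331 = 3·83378092 + 2135055
83378092 = 39·2135055 + 110947
2135055 = 19·110947 + 27062
110947 = 4·27062 + 2699
27062 = 10·2699 + 72
2699 = 37·72 + 35
72 = 2·35 + 2
35 = 17·2 + 1
2 = 2·1 + 0
gcd = 1, so a unique solution mod 252269331 exists.
Back-substitute for the Bézout coefficients:
1 = 35 − 17·2
1 = −17·72 + 35·35
1 = 35·2699 − 1312·72
1 = −1312·27062 + 13155·2699
1 = 13155·110947 − 53932·27062
1 = −53932·2135055 + 1037863·110947
1 = 1037863·83378092 − 40530589·2135055
1 = −40530589·252269331 + 122629630·83378092
So 83378092·(122629630) ≡ 1 (mod 252269331), giving 83378092⁻¹ ≡ 122629630.
x ≡ 83378092⁻¹·105296041 ≡ 122629630·105296041 ≡ 11633245 (mod 252269331).

11633245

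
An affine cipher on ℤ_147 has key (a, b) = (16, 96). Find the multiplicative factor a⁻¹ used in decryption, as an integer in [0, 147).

46

Extended Euclidean algorithm:
147 = 9*16 + 3
16 = 5*3 + 1
3 = 3*1 + 0
gcd = 1, so the inverse exists. Back-substitute:
1 = 16 − 5·3
1 = −5·147 + 46·16
So 16·46 ≡ 1 (mod 147).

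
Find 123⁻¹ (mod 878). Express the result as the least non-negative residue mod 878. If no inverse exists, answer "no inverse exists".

gcd(878, 123) by repeated division:
878 = 7·123 + 17
123 = 7·17 + 4
17 = 4·4 + 1
4 = 4·1 + 0
The gcd is 1. Working backward:
1 = 17 − 4·4
1 = −4·123 + 29·17
1 = 29·878 − 207·123
Hence 123⁻¹ ≡ -207 ≡ 671 (mod 878).

671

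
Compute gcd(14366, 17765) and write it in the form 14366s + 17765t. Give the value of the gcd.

Apply Euclid's algorithm to 17765 and 14366:
17765 = 1·14366 + 3399
14366 = 4·3399 + 770
3399 = 4·770 + 319
770 = 2·319 + 132
319 = 2·132 + 55
132 = 2·55 + 22
55 = 2·22 + 11
22 = 2·11 + 0
gcd(14366, 17765) = 11.
Working backward:
11 = 55 − 2·22
11 = −2·132 + 5·55
11 = 5·319 − 12·132
11 = −12·770 + 29·319
11 = 29·3399 − 128·770
11 = −128·14366 + 541·3399
11 = 541·17765 − 669·14366
So 11 = (541)·17765 + (-669)·14366.

11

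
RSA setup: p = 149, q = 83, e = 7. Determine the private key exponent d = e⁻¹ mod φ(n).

6935

φ(n) = (p−1)(q−1) = 148·82 = 12136.
Need d with 7·d ≡ 1 (mod 12136). Apply the extended Euclidean algorithm:
12136 = 1733·7 + 5
7 = 1·5 + 2
5 = 2·2 + 1
2 = 2·1 + 0
Back-substitute:
1 = 5 − 2·2
1 = −2·7 + 3·5
1 = 3·12136 − 5201·7
So 7·(-5201) ≡ 1 (mod 12136), hence d ≡ -5201 ≡ 6935 (mod 12136).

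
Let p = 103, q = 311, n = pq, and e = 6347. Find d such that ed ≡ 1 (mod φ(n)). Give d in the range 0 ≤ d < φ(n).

φ(n) = (p−1)(q−1) = 102·310 = 31620.
Need d with 6347·d ≡ 1 (mod 31620). Apply the extended Euclidean algorithm:
31620 = 4*6347 + 6232
6347 = 1*6232 + 115
6232 = 54*115 + 22
115 = 5*22 + 5
22 = 4*5 + 2
5 = 2*2 + 1
2 = 2*1 + 0
Back-substitute:
1 = 5 − 2·2
1 = −2·22 + 9·5
1 = 9·115 − 47·22
1 = −47·6232 + 2547·115
1 = 2547·6347 − 2594·6232
1 = −2594·31620 + 12923·6347
So 6347·12923 ≡ 1 (mod 31620), hence d = 12923.

12923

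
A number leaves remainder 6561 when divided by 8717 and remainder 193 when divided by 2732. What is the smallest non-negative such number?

14755725

Write x = 6561 + 8717·k. Then 8717·k ≡ 193 − 6561 ≡ 1828 (mod 2732).
Need 8717⁻¹ mod 2732. Extended Euclid on (2732, 521):
2732 = 5·521 + 127
521 = 4·127 + 13
127 = 9·13 + 10
13 = 1·10 + 3
10 = 3·3 + 1
3 = 3·1 + 0
Back-substitute:
1 = 10 − 3·3
1 = −3·13 + 4·10
1 = 4·127 − 39·13
1 = −39·521 + 160·127
1 = 160·2732 − 839·521
8717⁻¹ ≡ 1893 (mod 2732), so k ≡ 1893·1828 ≡ 1692 (mod 2732).
x = 6561 + 8717·1692 = 14755725.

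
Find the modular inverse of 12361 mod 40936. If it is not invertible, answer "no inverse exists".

Apply the Euclidean algorithm to 40936 and 12361:
40936 = 3*12361 + 3853
12361 = 3*3853 + 802
3853 = 4*802 + 645
802 = 1*645 + 157
645 = 4*157 + 17
157 = 9*17 + 4
17 = 4*4 + 1
4 = 4*1 + 0
The gcd is 1. Working backward:
1 = 17 − 4·4
1 = −4·157 + 37·17
1 = 37·645 − 152·157
1 = −152·802 + 189·645
1 = 189·3853 − 908·802
1 = −908·12361 + 2913·3853
1 = 2913·40936 − 9647·12361
Hence 12361⁻¹ ≡ -9647 ≡ 31289 (mod 40936).

31289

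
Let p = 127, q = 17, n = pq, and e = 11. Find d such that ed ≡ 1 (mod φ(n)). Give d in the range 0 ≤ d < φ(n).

1283

φ(n) = (p−1)(q−1) = 126·16 = 2016.
Need d with 11·d ≡ 1 (mod 2016). Apply the extended Euclidean algorithm:
2016 = 183*11 + 3
11 = 3*3 + 2
3 = 1*2 + 1
2 = 2*1 + 0
Back-substitute:
1 = 3 − 2
1 = −11 + 4·3
1 = 4·2016 − 733·11
So 11·(-733) ≡ 1 (mod 2016), hence d ≡ -733 ≡ 1283 (mod 2016).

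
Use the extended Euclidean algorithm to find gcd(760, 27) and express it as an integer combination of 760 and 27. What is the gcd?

1

Repeated division:
760 = 28×27 + 4
27 = 6×4 + 3
4 = 1×3 + 1
3 = 3×1 + 0
gcd(760, 27) = 1.
Express as a combination:
1 = 4 − 3
1 = −27 + 7·4
1 = 7·760 − 197·27
So 1 = (7)·760 + (-197)·27.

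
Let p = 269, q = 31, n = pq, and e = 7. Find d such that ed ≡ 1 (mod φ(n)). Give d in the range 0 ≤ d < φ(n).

5743

φ(n) = (p−1)(q−1) = 268·30 = 8040.
Need d with 7·d ≡ 1 (mod 8040). Apply the extended Euclidean algorithm:
8040 = 1148×7 + 4
7 = 1×4 + 3
4 = 1×3 + 1
3 = 3×1 + 0
Back-substitute:
1 = 4 − 3
1 = −7 + 2·4
1 = 2·8040 − 2297·7
So 7·(-2297) ≡ 1 (mod 8040), hence d ≡ -2297 ≡ 5743 (mod 8040).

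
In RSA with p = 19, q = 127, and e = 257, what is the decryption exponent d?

φ(n) = (p−1)(q−1) = 18·126 = 2268.
Need d with 257·d ≡ 1 (mod 2268). Apply the extended Euclidean algorithm:
2268 = 8×257 + 212
257 = 1×212 + 45
212 = 4×45 + 32
45 = 1×32 + 13
32 = 2×13 + 6
13 = 2×6 + 1
6 = 6×1 + 0
Back-substitute:
1 = 13 − 2·6
1 = −2·32 + 5·13
1 = 5·45 − 7·32
1 = −7·212 + 33·45
1 = 33·257 − 40·212
1 = −40·2268 + 353·257
So 257·353 ≡ 1 (mod 2268), hence d = 353.

353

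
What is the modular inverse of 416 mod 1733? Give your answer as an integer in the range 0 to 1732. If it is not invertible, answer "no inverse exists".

Apply the Euclidean algorithm to 1733 and 416:
1733 = 4*416 + 69
416 = 6*69 + 2
69 = 34*2 + 1
2 = 2*1 + 0
gcd = 1, so the inverse exists. Back-substitute:
1 = 69 − 34·2
1 = −34·416 + 205·69
1 = 205·1733 − 854·416
So 416·(-854) ≡ 1 (mod 1733), and -854 ≡ 879 (mod 1733).

879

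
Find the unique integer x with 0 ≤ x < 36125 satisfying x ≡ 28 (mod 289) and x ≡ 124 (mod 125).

25749

Write x = 28 + 289·k. Then 289·k ≡ 124 − 28 ≡ 96 (mod 125).
Need 289⁻¹ mod 125. Extended Euclid on (125, 39):
125 = 3×39 + 8
39 = 4×8 + 7
8 = 1×7 + 1
7 = 7×1 + 0
Back-substitute:
1 = 8 − 7
1 = −39 + 5·8
1 = 5·125 − 16·39
289⁻¹ ≡ 109 (mod 125), so k ≡ 109·96 ≡ 89 (mod 125).
x = 28 + 289·89 = 25749.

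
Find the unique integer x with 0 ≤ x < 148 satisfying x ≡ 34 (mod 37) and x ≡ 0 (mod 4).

108

Write x = 34 + 37·k. Then 37·k ≡ 0 − 34 ≡ 2 (mod 4).
Need 37⁻¹ mod 4. Extended Euclid on (4, 1):
4 = 4·1 + 0
37⁻¹ ≡ 1 (mod 4), so k ≡ 1·2 ≡ 2 (mod 4).
x = 34 + 37·2 = 108.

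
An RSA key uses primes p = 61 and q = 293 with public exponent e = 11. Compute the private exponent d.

6371

φ(n) = (p−1)(q−1) = 60·292 = 17520.
Need d with 11·d ≡ 1 (mod 17520). Apply the extended Euclidean algorithm:
17520 = 1592·11 + 8
11 = 1·8 + 3
8 = 2·3 + 2
3 = 1·2 + 1
2 = 2·1 + 0
Back-substitute:
1 = 3 − 2
1 = −8 + 3·3
1 = 3·11 − 4·8
1 = −4·17520 + 6371·11
So 11·6371 ≡ 1 (mod 17520), hence d = 6371.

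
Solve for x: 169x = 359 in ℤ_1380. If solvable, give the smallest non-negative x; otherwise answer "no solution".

1031

First find gcd(169, 1380):
1380 = 8·169 + 28
169 = 6·28 + 1
28 = 28·1 + 0
gcd = 1, so a unique solution mod 1380 exists.
Back-substitute for the Bézout coefficients:
1 = 169 − 6·28
1 = −6·1380 + 49·169
So 169·(49) ≡ 1 (mod 1380), giving 169⁻¹ ≡ 49.
x ≡ 169⁻¹·359 ≡ 49·359 ≡ 1031 (mod 1380).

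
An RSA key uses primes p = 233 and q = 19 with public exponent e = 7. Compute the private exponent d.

φ(n) = (p−1)(q−1) = 232·18 = 4176.
Need d with 7·d ≡ 1 (mod 4176). Apply the extended Euclidean algorithm:
4176 = 596×7 + 4
7 = 1×4 + 3
4 = 1×3 + 1
3 = 3×1 + 0
Back-substitute:
1 = 4 − 3
1 = −7 + 2·4
1 = 2·4176 − 1193·7
So 7·(-1193) ≡ 1 (mod 4176), hence d ≡ -1193 ≡ 2983 (mod 4176).

2983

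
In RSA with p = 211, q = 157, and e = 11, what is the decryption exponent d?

φ(n) = (p−1)(q−1) = 210·156 = 32760.
Need d with 11·d ≡ 1 (mod 32760). Apply the extended Euclidean algorithm:
32760 = 2978·11 + 2
11 = 5·2 + 1
2 = 2·1 + 0
Back-substitute:
1 = 11 − 5·2
1 = −5·32760 + 14891·11
So 11·14891 ≡ 1 (mod 32760), hence d = 14891.

14891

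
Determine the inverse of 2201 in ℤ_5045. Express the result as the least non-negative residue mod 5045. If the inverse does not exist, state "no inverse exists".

Apply the Euclidean algorithm to 5045 and 2201:
5045 = 2*2201 + 643
2201 = 3*643 + 272
643 = 2*272 + 99
272 = 2*99 + 74
99 = 1*74 + 25
74 = 2*25 + 24
25 = 1*24 + 1
24 = 24*1 + 0
gcd = 1, so the inverse exists. Back-substitute:
1 = 25 − 24
1 = −74 + 3·25
1 = 3·99 − 4·74
1 = −4·272 + 11·99
1 = 11·643 − 26·272
1 = −26·2201 + 89·643
1 = 89·5045 − 204·2201
Thus 2201·(-204) ≡ 1 (mod 5045); reducing, -204 mod 5045 = 4841.

4841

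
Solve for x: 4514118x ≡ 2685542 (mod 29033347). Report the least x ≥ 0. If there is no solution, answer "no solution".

gcd(4514118, 29033347):
29033347 = 6*4514118 + 1948639
4514118 = 2*1948639 + 616840
1948639 = 3*616840 + 98119
616840 = 6*98119 + 28126
98119 = 3*28126 + 13741
28126 = 2*13741 + 644
13741 = 21*644 + 217
644 = 2*217 + 210
217 = 1*210 + 7
210 = 30*7 + 0
gcd = 7, but 7 ∤ 2685542, so the congruence has no solution.

no solution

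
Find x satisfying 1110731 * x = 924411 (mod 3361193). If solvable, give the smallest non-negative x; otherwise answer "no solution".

First find gcd(1110731, 3361193):
3361193 = 3×1110731 + 29000
1110731 = 38×29000 + 8731
29000 = 3×8731 + 2807
8731 = 3×2807 + 310
2807 = 9×310 + 17
310 = 18×17 + 4
17 = 4×4 + 1
4 = 4×1 + 0
gcd = 1, so a unique solution mod 3361193 exists.
Back-substitute for the Bézout coefficients:
1 = 17 − 4·4
1 = −4·310 + 73·17
1 = 73·2807 − 661·310
1 = −661·8731 + 2056·2807
1 = 2056·29000 − 6829·8731
1 = −6829·1110731 + 261558·29000
1 = 261558·3361193 − 791503·1110731
So 1110731·(-791503) ≡ 1 (mod 3361193), giving 1110731⁻¹ ≡ 2569690.
x ≡ 1110731⁻¹·924411 ≡ 2569690·924411 ≡ 496086 (mod 3361193).

496086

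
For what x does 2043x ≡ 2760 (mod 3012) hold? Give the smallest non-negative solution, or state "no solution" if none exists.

First find gcd(2043, 3012):
3012 = 1·2043 + 969
2043 = 2·969 + 105
969 = 9·105 + 24
105 = 4·24 + 9
24 = 2·9 + 6
9 = 1·6 + 3
6 = 2·3 + 0
gcd = 3 and 3 | 2760, so solutions exist. Divide through by 3: 681x ≡ 920 (mod 1004).
Now find 681⁻¹ mod 1004:
1004 = 1·681 + 323
681 = 2·323 + 35
323 = 9·35 + 8
35 = 4·8 + 3
8 = 2·3 + 2
3 = 1·2 + 1
2 = 2·1 + 0
Back-substitute:
1 = 3 − 2
1 = −8 + 3·3
1 = 3·35 − 13·8
1 = −13·323 + 120·35
1 = 120·681 − 253·323
1 = −253·1004 + 373·681
So 681⁻¹ ≡ 373 (mod 1004).
Then x ≡ 373·920 ≡ 796 (mod 1004); the smallest non-negative solution is x = 796.

796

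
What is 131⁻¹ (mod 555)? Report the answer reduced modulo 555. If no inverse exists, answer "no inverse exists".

Run Euclid on (555, 131):
555 = 4×131 + 31
131 = 4×31 + 7
31 = 4×7 + 3
7 = 2×3 + 1
3 = 3×1 + 0
The gcd is 1. Working backward:
1 = 7 − 2·3
1 = −2·31 + 9·7
1 = 9·131 − 38·31
1 = −38·555 + 161·131
So 131·161 ≡ 1 (mod 555).

161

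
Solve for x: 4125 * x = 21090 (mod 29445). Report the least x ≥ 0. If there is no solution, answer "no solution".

First find gcd(4125, 29445):
29445 = 7·4125 + 570
4125 = 7·570 + 135
570 = 4·135 + 30
135 = 4·30 + 15
30 = 2·15 + 0
gcd = 15 and 15 | 21090, so solutions exist. Divide through by 15: 275x ≡ 1406 (mod 1963).
Now find 275⁻¹ mod 1963:
1963 = 7×275 + 38
275 = 7×38 + 9
38 = 4×9 + 2
9 = 4×2 + 1
2 = 2×1 + 0
Back-substitute:
1 = 9 − 4·2
1 = −4·38 + 17·9
1 = 17·275 − 123·38
1 = −123·1963 + 878·275
So 275⁻¹ ≡ 878 (mod 1963).
Then x ≡ 878·1406 ≡ 1704 (mod 1963); the smallest non-negative solution is x = 1704.

1704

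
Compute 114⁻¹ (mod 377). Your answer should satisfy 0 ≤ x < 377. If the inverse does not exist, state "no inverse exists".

43

Apply the Euclidean algorithm to 377 and 114:
377 = 3*114 + 35
114 = 3*35 + 9
35 = 3*9 + 8
9 = 1*8 + 1
8 = 8*1 + 0
gcd = 1, so the inverse exists. Back-substitute:
1 = 9 − 8
1 = −35 + 4·9
1 = 4·114 − 13·35
1 = −13·377 + 43·114
So 114·43 ≡ 1 (mod 377).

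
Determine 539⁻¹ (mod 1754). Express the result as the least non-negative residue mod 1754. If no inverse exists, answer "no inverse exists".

Extended Euclidean algorithm:
1754 = 3*539 + 137
539 = 3*137 + 128
137 = 1*128 + 9
128 = 14*9 + 2
9 = 4*2 + 1
2 = 2*1 + 0
gcd = 1, so the inverse exists. Back-substitute:
1 = 9 − 4·2
1 = −4·128 + 57·9
1 = 57·137 − 61·128
1 = −61·539 + 240·137
1 = 240·1754 − 781·539
Thus 539·(-781) ≡ 1 (mod 1754); reducing, -781 mod 1754 = 973.

973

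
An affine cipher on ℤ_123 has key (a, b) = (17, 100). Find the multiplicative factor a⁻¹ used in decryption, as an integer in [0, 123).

gcd(123, 17) by repeated division:
123 = 7*17 + 4
17 = 4*4 + 1
4 = 4*1 + 0
Since gcd(17, 123) = 1, back-substitute to write 1 as a combination:
1 = 17 − 4·4
1 = −4·123 + 29·17
So 17·29 ≡ 1 (mod 123).

29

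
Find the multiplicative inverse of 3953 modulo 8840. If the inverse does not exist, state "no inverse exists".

Run Euclid on (8840, 3953):
8840 = 2·3953 + 934
3953 = 4·934 + 217
934 = 4·217 + 66
217 = 3·66 + 19
66 = 3·19 + 9
19 = 2·9 + 1
9 = 9·1 + 0
Since gcd(3953, 8840) = 1, back-substitute to write 1 as a combination:
1 = 19 − 2·9
1 = −2·66 + 7·19
1 = 7·217 − 23·66
1 = −23·934 + 99·217
1 = 99·3953 − 419·934
1 = −419·8840 + 937·3953
So 3953·937 ≡ 1 (mod 8840).

937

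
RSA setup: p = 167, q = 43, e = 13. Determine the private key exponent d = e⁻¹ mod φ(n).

1609

φ(n) = (p−1)(q−1) = 166·42 = 6972.
Need d with 13·d ≡ 1 (mod 6972). Apply the extended Euclidean algorithm:
6972 = 536·13 + 4
13 = 3·4 + 1
4 = 4·1 + 0
Back-substitute:
1 = 13 − 3·4
1 = −3·6972 + 1609·13
So 13·1609 ≡ 1 (mod 6972), hence d = 1609.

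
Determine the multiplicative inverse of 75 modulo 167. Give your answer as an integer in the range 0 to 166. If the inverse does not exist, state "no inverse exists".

Run Euclid on (167, 75):
167 = 2·75 + 17
75 = 4·17 + 7
17 = 2·7 + 3
7 = 2·3 + 1
3 = 3·1 + 0
Since gcd(75, 167) = 1, back-substitute to write 1 as a combination:
1 = 7 − 2·3
1 = −2·17 + 5·7
1 = 5·75 − 22·17
1 = −22·167 + 49·75
So 75·49 ≡ 1 (mod 167).

49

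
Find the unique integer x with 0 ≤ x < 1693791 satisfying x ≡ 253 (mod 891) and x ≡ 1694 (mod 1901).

Write x = 253 + 891·k. Then 891·k ≡ 1694 − 253 ≡ 1441 (mod 1901).
Need 891⁻¹ mod 1901. Extended Euclid on (1901, 891):
1901 = 2·891 + 119
891 = 7·119 + 58
119 = 2·58 + 3
58 = 19·3 + 1
3 = 3·1 + 0
Back-substitute:
1 = 58 − 19·3
1 = −19·119 + 39·58
1 = 39·891 − 292·119
1 = −292·1901 + 623·891
891⁻¹ ≡ 623 (mod 1901), so k ≡ 623·1441 ≡ 471 (mod 1901).
x = 253 + 891·471 = 419914.

419914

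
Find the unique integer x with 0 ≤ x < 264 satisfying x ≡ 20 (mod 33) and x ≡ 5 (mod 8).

53

Write x = 20 + 33·k. Then 33·k ≡ 5 − 20 ≡ 1 (mod 8).
Need 33⁻¹ mod 8. Extended Euclid on (8, 1):
8 = 8*1 + 0
33⁻¹ ≡ 1 (mod 8), so k ≡ 1·1 ≡ 1 (mod 8).
x = 20 + 33·1 = 53.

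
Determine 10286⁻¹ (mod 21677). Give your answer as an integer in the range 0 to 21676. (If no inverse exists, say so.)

Extended Euclidean algorithm:
21677 = 2·10286 + 1105
10286 = 9·1105 + 341
1105 = 3·341 + 82
341 = 4·82 + 13
82 = 6·13 + 4
13 = 3·4 + 1
4 = 4·1 + 0
gcd = 1, so the inverse exists. Back-substitute:
1 = 13 − 3·4
1 = −3·82 + 19·13
1 = 19·341 − 79·82
1 = −79·1105 + 256·341
1 = 256·10286 − 2383·1105
1 = −2383·21677 + 5022·10286
So 10286·5022 ≡ 1 (mod 21677).

5022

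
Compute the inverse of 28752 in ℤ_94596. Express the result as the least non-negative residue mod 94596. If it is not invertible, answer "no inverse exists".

Compute gcd(28752, 94596):
94596 = 3*28752 + 8340
28752 = 3*8340 + 3732
8340 = 2*3732 + 876
3732 = 4*876 + 228
876 = 3*228 + 192
228 = 1*192 + 36
192 = 5*36 + 12
36 = 3*12 + 0
Since gcd = 12 > 1, 28752 is not a unit mod 94596.

no inverse exists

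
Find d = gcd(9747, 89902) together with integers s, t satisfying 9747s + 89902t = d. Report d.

1

Apply Euclid's algorithm to 89902 and 9747:
89902 = 9×9747 + 2179
9747 = 4×2179 + 1031
2179 = 2×1031 + 117
1031 = 8×117 + 95
117 = 1×95 + 22
95 = 4×22 + 7
22 = 3×7 + 1
7 = 7×1 + 0
gcd(9747, 89902) = 1.
Back-substituting:
1 = 22 − 3·7
1 = −3·95 + 13·22
1 = 13·117 − 16·95
1 = −16·1031 + 141·117
1 = 141·2179 − 298·1031
1 = −298·9747 + 1333·2179
1 = 1333·89902 − 12295·9747
So 1 = (1333)·89902 + (-12295)·9747.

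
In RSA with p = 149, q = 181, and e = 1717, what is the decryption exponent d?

21613

φ(n) = (p−1)(q−1) = 148·180 = 26640.
Need d with 1717·d ≡ 1 (mod 26640). Apply the extended Euclidean algorithm:
26640 = 15×1717 + 885
1717 = 1×885 + 832
885 = 1×832 + 53
832 = 15×53 + 37
53 = 1×37 + 16
37 = 2×16 + 5
16 = 3×5 + 1
5 = 5×1 + 0
Back-substitute:
1 = 16 − 3·5
1 = −3·37 + 7·16
1 = 7·53 − 10·37
1 = −10·832 + 157·53
1 = 157·885 − 167·832
1 = −167·1717 + 324·885
1 = 324·26640 − 5027·1717
So 1717·(-5027) ≡ 1 (mod 26640), hence d ≡ -5027 ≡ 21613 (mod 26640).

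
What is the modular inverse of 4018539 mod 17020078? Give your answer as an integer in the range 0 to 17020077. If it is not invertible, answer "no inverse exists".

gcd(17020078, 4018539) by repeated division:
17020078 = 4*4018539 + 945922
4018539 = 4*945922 + 234851
945922 = 4*234851 + 6518
234851 = 36*6518 + 203
6518 = 32*203 + 22
203 = 9*22 + 5
22 = 4*5 + 2
5 = 2*2 + 1
2 = 2*1 + 0
Since gcd(4018539, 17020078) = 1, back-substitute to write 1 as a combination:
1 = 5 − 2·2
1 = −2·22 + 9·5
1 = 9·203 − 83·22
1 = −83·6518 + 2665·203
1 = 2665·234851 − 96023·6518
1 = −96023·945922 + 386757·234851
1 = 386757·4018539 − 1643051·945922
1 = −1643051·17020078 + 6958961·4018539
So 4018539·6958961 ≡ 1 (mod 17020078).

6958961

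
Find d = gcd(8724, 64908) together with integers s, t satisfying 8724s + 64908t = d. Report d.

12

Euclidean algorithm:
64908 = 7×8724 + 3840
8724 = 2×3840 + 1044
3840 = 3×1044 + 708
1044 = 1×708 + 336
708 = 2×336 + 36
336 = 9×36 + 12
36 = 3×12 + 0
gcd(8724, 64908) = 12.
Express as a combination:
12 = 336 − 9·36
12 = −9·708 + 19·336
12 = 19·1044 − 28·708
12 = −28·3840 + 103·1044
12 = 103·8724 − 234·3840
12 = −234·64908 + 1741·8724
So 12 = (-234)·64908 + (1741)·8724.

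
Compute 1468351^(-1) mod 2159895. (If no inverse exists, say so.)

Extended Euclidean algorithm:
2159895 = 1·1468351 + 691544
1468351 = 2·691544 + 85263
691544 = 8·85263 + 9440
85263 = 9·9440 + 303
9440 = 31·303 + 47
303 = 6·47 + 21
47 = 2·21 + 5
21 = 4·5 + 1
5 = 5·1 + 0
gcd = 1, so the inverse exists. Back-substitute:
1 = 21 − 4·5
1 = −4·47 + 9·21
1 = 9·303 − 58·47
1 = −58·9440 + 1807·303
1 = 1807·85263 − 16321·9440
1 = −16321·691544 + 132375·85263
1 = 132375·1468351 − 281071·691544
1 = −281071·2159895 + 413446·1468351
So 1468351·413446 ≡ 1 (mod 2159895).

413446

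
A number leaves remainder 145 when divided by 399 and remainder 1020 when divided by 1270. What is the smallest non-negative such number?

89920

Write x = 145 + 399·k. Then 399·k ≡ 1020 − 145 ≡ 875 (mod 1270).
Need 399⁻¹ mod 1270. Extended Euclid on (1270, 399):
1270 = 3×399 + 73
399 = 5×73 + 34
73 = 2×34 + 5
34 = 6×5 + 4
5 = 1×4 + 1
4 = 4×1 + 0
Back-substitute:
1 = 5 − 4
1 = −34 + 7·5
1 = 7·73 − 15·34
1 = −15·399 + 82·73
1 = 82·1270 − 261·399
399⁻¹ ≡ 1009 (mod 1270), so k ≡ 1009·875 ≡ 225 (mod 1270).
x = 145 + 399·225 = 89920.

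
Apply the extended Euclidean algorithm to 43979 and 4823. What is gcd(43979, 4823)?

Apply Euclid's algorithm to 43979 and 4823:
43979 = 9*4823 + 572
4823 = 8*572 + 247
572 = 2*247 + 78
247 = 3*78 + 13
78 = 6*13 + 0
gcd(43979, 4823) = 13.
Working backward:
13 = 247 − 3·78
13 = −3·572 + 7·247
13 = 7·4823 − 59·572
13 = −59·43979 + 538·4823
So 13 = (-59)·43979 + (538)·4823.

13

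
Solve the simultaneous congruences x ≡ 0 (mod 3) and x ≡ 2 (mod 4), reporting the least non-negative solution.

Write x = 0 + 3·k. Then 3·k ≡ 2 − 0 ≡ 2 (mod 4).
Need 3⁻¹ mod 4. Extended Euclid on (4, 3):
4 = 1*3 + 1
3 = 3*1 + 0
Back-substitute:
1 = 4 − 3
3⁻¹ ≡ 3 (mod 4), so k ≡ 3·2 ≡ 2 (mod 4).
x = 0 + 3·2 = 6.

6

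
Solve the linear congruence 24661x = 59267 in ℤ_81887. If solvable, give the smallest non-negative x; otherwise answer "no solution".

First find gcd(24661, 81887):
81887 = 3·24661 + 7904
24661 = 3·7904 + 949
7904 = 8·949 + 312
949 = 3·312 + 13
312 = 24·13 + 0
gcd = 13 and 13 | 59267, so solutions exist. Divide through by 13: 1897x ≡ 4559 (mod 6299).
Now find 1897⁻¹ mod 6299:
6299 = 3*1897 + 608
1897 = 3*608 + 73
608 = 8*73 + 24
73 = 3*24 + 1
24 = 24*1 + 0
Back-substitute:
1 = 73 − 3·24
1 = −3·608 + 25·73
1 = 25·1897 − 78·608
1 = −78·6299 + 259·1897
So 1897⁻¹ ≡ 259 (mod 6299).
Then x ≡ 259·4559 ≡ 2868 (mod 6299); the smallest non-negative solution is x = 2868.

2868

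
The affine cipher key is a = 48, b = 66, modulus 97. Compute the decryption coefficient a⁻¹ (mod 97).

95

Run Euclid on (97, 48):
97 = 2×48 + 1
48 = 48×1 + 0
Since gcd(48, 97) = 1, back-substitute to write 1 as a combination:
1 = 97 − 2·48
Hence 48⁻¹ ≡ -2 ≡ 95 (mod 97).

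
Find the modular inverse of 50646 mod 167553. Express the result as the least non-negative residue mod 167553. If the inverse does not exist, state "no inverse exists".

Compute gcd(50646, 167553):
167553 = 3×50646 + 15615
50646 = 3×15615 + 3801
15615 = 4×3801 + 411
3801 = 9×411 + 102
411 = 4×102 + 3
102 = 34×3 + 0
The gcd is 3, not 1, hence no inverse exists.

no inverse exists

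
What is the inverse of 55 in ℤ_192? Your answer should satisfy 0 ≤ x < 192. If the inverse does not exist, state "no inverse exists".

Run Euclid on (192, 55):
192 = 3·55 + 27
55 = 2·27 + 1
27 = 27·1 + 0
gcd = 1, so the inverse exists. Back-substitute:
1 = 55 − 2·27
1 = −2·192 + 7·55
So 55·7 ≡ 1 (mod 192).

7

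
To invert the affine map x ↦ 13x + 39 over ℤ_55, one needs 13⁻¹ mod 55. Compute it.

17

gcd(55, 13) by repeated division:
55 = 4×13 + 3
13 = 4×3 + 1
3 = 3×1 + 0
gcd = 1, so the inverse exists. Back-substitute:
1 = 13 − 4·3
1 = −4·55 + 17·13
So 13·17 ≡ 1 (mod 55).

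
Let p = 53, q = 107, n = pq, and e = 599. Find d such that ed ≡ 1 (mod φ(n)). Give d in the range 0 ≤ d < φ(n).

911

φ(n) = (p−1)(q−1) = 52·106 = 5512.
Need d with 599·d ≡ 1 (mod 5512). Apply the extended Euclidean algorithm:
5512 = 9*599 + 121
599 = 4*121 + 115
121 = 1*115 + 6
115 = 19*6 + 1
6 = 6*1 + 0
Back-substitute:
1 = 115 − 19·6
1 = −19·121 + 20·115
1 = 20·599 − 99·121
1 = −99·5512 + 911·599
So 599·911 ≡ 1 (mod 5512), hence d = 911.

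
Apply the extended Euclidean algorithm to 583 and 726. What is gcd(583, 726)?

Repeated division:
726 = 1*583 + 143
583 = 4*143 + 11
143 = 13*11 + 0
gcd(583, 726) = 11.
Back-substituting:
11 = 583 − 4·143
11 = −4·726 + 5·583
So 11 = (-4)·726 + (5)·583.

11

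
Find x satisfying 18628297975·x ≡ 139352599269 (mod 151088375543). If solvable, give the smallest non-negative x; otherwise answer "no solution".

no solution

gcd(18628297975, 151088375543):
151088375543 = 8·18628297975 + 2061991743
18628297975 = 9·2061991743 + 70372288
2061991743 = 29·70372288 + 21195391
70372288 = 3·21195391 + 6786115
21195391 = 3·6786115 + 837046
6786115 = 8·837046 + 89747
837046 = 9·89747 + 29323
89747 = 3·29323 + 1778
29323 = 16·1778 + 875
1778 = 2·875 + 28
875 = 31·28 + 7
28 = 4·7 + 0
gcd = 7, but 7 ∤ 139352599269, so the congruence has no solution.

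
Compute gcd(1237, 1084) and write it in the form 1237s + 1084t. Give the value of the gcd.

Euclidean algorithm:
1237 = 1*1084 + 153
1084 = 7*153 + 13
153 = 11*13 + 10
13 = 1*10 + 3
10 = 3*3 + 1
3 = 3*1 + 0
gcd(1237, 1084) = 1.
Working backward:
1 = 10 − 3·3
1 = −3·13 + 4·10
1 = 4·153 − 47·13
1 = −47·1084 + 333·153
1 = 333·1237 − 380·1084
So 1 = (333)·1237 + (-380)·1084.

1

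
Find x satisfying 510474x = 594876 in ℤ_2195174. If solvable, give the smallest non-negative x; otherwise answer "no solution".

First find gcd(510474, 2195174):
2195174 = 4×510474 + 153278
510474 = 3×153278 + 50640
153278 = 3×50640 + 1358
50640 = 37×1358 + 394
1358 = 3×394 + 176
394 = 2×176 + 42
176 = 4×42 + 8
42 = 5×8 + 2
8 = 4×2 + 0
gcd = 2 and 2 | 594876, so solutions exist. Divide through by 2: 255237x ≡ 297438 (mod 1097587).
Now find 255237⁻¹ mod 1097587:
1097587 = 4×255237 + 76639
255237 = 3×76639 + 25320
76639 = 3×25320 + 679
25320 = 37×679 + 197
679 = 3×197 + 88
197 = 2×88 + 21
88 = 4×21 + 4
21 = 5×4 + 1
4 = 4×1 + 0
Back-substitute:
1 = 21 − 5·4
1 = −5·88 + 21·21
1 = 21·197 − 47·88
1 = −47·679 + 162·197
1 = 162·25320 − 6041·679
1 = −6041·76639 + 18285·25320
1 = 18285·255237 − 60896·76639
1 = −60896·1097587 + 261869·255237
So 255237⁻¹ ≡ 261869 (mod 1097587).
Then x ≡ 261869·297438 ≡ 627754 (mod 1097587); the smallest non-negative solution is x = 627754.

627754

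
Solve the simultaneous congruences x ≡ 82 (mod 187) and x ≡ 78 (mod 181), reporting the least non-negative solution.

Write x = 82 + 187·k. Then 187·k ≡ 78 − 82 ≡ 177 (mod 181).
Need 187⁻¹ mod 181. Extended Euclid on (181, 6):
181 = 30×6 + 1
6 = 6×1 + 0
Back-substitute:
1 = 181 − 30·6
187⁻¹ ≡ 151 (mod 181), so k ≡ 151·177 ≡ 120 (mod 181).
x = 82 + 187·120 = 22522.

22522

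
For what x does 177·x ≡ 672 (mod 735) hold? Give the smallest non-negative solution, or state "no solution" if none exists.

First find gcd(177, 735):
735 = 4·177 + 27
177 = 6·27 + 15
27 = 1·15 + 12
15 = 1·12 + 3
12 = 4·3 + 0
gcd = 3 and 3 | 672, so solutions exist. Divide through by 3: 59x ≡ 224 (mod 245).
Now find 59⁻¹ mod 245:
245 = 4×59 + 9
59 = 6×9 + 5
9 = 1×5 + 4
5 = 1×4 + 1
4 = 4×1 + 0
Back-substitute:
1 = 5 − 4
1 = −9 + 2·5
1 = 2·59 − 13·9
1 = −13·245 + 54·59
So 59⁻¹ ≡ 54 (mod 245).
Then x ≡ 54·224 ≡ 91 (mod 245); the smallest non-negative solution is x = 91.

91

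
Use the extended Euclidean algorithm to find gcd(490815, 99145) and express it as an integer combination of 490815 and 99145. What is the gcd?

5

Repeated division:
490815 = 4*99145 + 94235
99145 = 1*94235 + 4910
94235 = 19*4910 + 945
4910 = 5*945 + 185
945 = 5*185 + 20
185 = 9*20 + 5
20 = 4*5 + 0
gcd(490815, 99145) = 5.
Express as a combination:
5 = 185 − 9·20
5 = −9·945 + 46·185
5 = 46·4910 − 239·945
5 = −239·94235 + 4587·4910
5 = 4587·99145 − 4826·94235
5 = −4826·490815 + 23891·99145
So 5 = (-4826)·490815 + (23891)·99145.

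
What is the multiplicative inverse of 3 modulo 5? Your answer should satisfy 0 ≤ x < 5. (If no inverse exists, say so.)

Run Euclid on (5, 3):
5 = 1·3 + 2
3 = 1·2 + 1
2 = 2·1 + 0
Since gcd(3, 5) = 1, back-substitute to write 1 as a combination:
1 = 3 − 2
1 = −5 + 2·3
So 3·2 ≡ 1 (mod 5).

2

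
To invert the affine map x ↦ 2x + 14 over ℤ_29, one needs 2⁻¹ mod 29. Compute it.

15

Run Euclid on (29, 2):
29 = 14×2 + 1
2 = 2×1 + 0
The gcd is 1. Working backward:
1 = 29 − 14·2
Thus 2·(-14) ≡ 1 (mod 29); reducing, -14 mod 29 = 15.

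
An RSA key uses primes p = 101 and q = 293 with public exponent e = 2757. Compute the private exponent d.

16893

φ(n) = (p−1)(q−1) = 100·292 = 29200.
Need d with 2757·d ≡ 1 (mod 29200). Apply the extended Euclidean algorithm:
29200 = 10·2757 + 1630
2757 = 1·1630 + 1127
1630 = 1·1127 + 503
1127 = 2·503 + 121
503 = 4·121 + 19
121 = 6·19 + 7
19 = 2·7 + 5
7 = 1·5 + 2
5 = 2·2 + 1
2 = 2·1 + 0
Back-substitute:
1 = 5 − 2·2
1 = −2·7 + 3·5
1 = 3·19 − 8·7
1 = −8·121 + 51·19
1 = 51·503 − 212·121
1 = −212·1127 + 475·503
1 = 475·1630 − 687·1127
1 = −687·2757 + 1162·1630
1 = 1162·29200 − 12307·2757
So 2757·(-12307) ≡ 1 (mod 29200), hence d ≡ -12307 ≡ 16893 (mod 29200).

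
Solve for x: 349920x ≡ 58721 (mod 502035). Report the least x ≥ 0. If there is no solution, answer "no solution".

gcd(349920, 502035):
502035 = 1·349920 + 152115
349920 = 2·152115 + 45690
152115 = 3·45690 + 15045
45690 = 3·15045 + 555
15045 = 27·555 + 60
555 = 9·60 + 15
60 = 4·15 + 0
gcd = 15, but 15 ∤ 58721, so the congruence has no solution.

no solution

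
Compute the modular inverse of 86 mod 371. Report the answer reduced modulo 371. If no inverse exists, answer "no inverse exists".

gcd(371, 86) by repeated division:
371 = 4·86 + 27
86 = 3·27 + 5
27 = 5·5 + 2
5 = 2·2 + 1
2 = 2·1 + 0
Since gcd(86, 371) = 1, back-substitute to write 1 as a combination:
1 = 5 − 2·2
1 = −2·27 + 11·5
1 = 11·86 − 35·27
1 = −35·371 + 151·86
So 86·151 ≡ 1 (mod 371).

151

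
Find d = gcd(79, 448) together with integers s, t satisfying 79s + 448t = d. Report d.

Repeated division:
448 = 5·79 + 53
79 = 1·53 + 26
53 = 2·26 + 1
26 = 26·1 + 0
gcd(79, 448) = 1.
Express as a combination:
1 = 53 − 2·26
1 = −2·79 + 3·53
1 = 3·448 − 17·79
So 1 = (3)·448 + (-17)·79.

1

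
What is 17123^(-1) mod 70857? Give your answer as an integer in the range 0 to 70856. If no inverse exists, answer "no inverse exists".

21332

Extended Euclidean algorithm:
70857 = 4*17123 + 2365
17123 = 7*2365 + 568
2365 = 4*568 + 93
568 = 6*93 + 10
93 = 9*10 + 3
10 = 3*3 + 1
3 = 3*1 + 0
The gcd is 1. Working backward:
1 = 10 − 3·3
1 = −3·93 + 28·10
1 = 28·568 − 171·93
1 = −171·2365 + 712·568
1 = 712·17123 − 5155·2365
1 = −5155·70857 + 21332·17123
So 17123·21332 ≡ 1 (mod 70857).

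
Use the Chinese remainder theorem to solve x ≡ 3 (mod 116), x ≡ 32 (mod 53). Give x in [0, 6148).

4643

Write x = 3 + 116·k. Then 116·k ≡ 32 − 3 ≡ 29 (mod 53).
Need 116⁻¹ mod 53. Extended Euclid on (53, 10):
53 = 5*10 + 3
10 = 3*3 + 1
3 = 3*1 + 0
Back-substitute:
1 = 10 − 3·3
1 = −3·53 + 16·10
116⁻¹ ≡ 16 (mod 53), so k ≡ 16·29 ≡ 40 (mod 53).
x = 3 + 116·40 = 4643.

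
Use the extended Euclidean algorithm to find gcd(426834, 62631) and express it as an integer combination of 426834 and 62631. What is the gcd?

Apply Euclid's algorithm to 426834 and 62631:
426834 = 6·62631 + 51048
62631 = 1·51048 + 11583
51048 = 4·11583 + 4716
11583 = 2·4716 + 2151
4716 = 2·2151 + 414
2151 = 5·414 + 81
414 = 5·81 + 9
81 = 9·9 + 0
gcd(426834, 62631) = 9.
Working backward:
9 = 414 − 5·81
9 = −5·2151 + 26·414
9 = 26·4716 − 57·2151
9 = −57·11583 + 140·4716
9 = 140·51048 − 617·11583
9 = −617·62631 + 757·51048
9 = 757·426834 − 5159·62631
So 9 = (757)·426834 + (-5159)·62631.

9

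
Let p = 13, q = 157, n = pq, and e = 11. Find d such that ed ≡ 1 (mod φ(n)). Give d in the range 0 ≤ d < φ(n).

φ(n) = (p−1)(q−1) = 12·156 = 1872.
Need d with 11·d ≡ 1 (mod 1872). Apply the extended Euclidean algorithm:
1872 = 170·11 + 2
11 = 5·2 + 1
2 = 2·1 + 0
Back-substitute:
1 = 11 − 5·2
1 = −5·1872 + 851·11
So 11·851 ≡ 1 (mod 1872), hence d = 851.

851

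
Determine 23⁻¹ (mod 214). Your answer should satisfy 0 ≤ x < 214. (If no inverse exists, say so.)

121

Apply the Euclidean algorithm to 214 and 23:
214 = 9·23 + 7
23 = 3·7 + 2
7 = 3·2 + 1
2 = 2·1 + 0
gcd = 1, so the inverse exists. Back-substitute:
1 = 7 − 3·2
1 = −3·23 + 10·7
1 = 10·214 − 93·23
So 23·(-93) ≡ 1 (mod 214), and -93 ≡ 121 (mod 214).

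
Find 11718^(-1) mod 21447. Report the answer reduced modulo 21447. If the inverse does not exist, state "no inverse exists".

no inverse exists

Euclidean algorithm on 21447, 11718:
21447 = 1×11718 + 9729
11718 = 1×9729 + 1989
9729 = 4×1989 + 1773
1989 = 1×1773 + 216
1773 = 8×216 + 45
216 = 4×45 + 36
45 = 1×36 + 9
36 = 4×9 + 0
Since gcd = 9 > 1, 11718 is not a unit mod 21447.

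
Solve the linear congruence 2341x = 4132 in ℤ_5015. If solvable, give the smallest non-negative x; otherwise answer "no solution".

First find gcd(2341, 5015):
5015 = 2×2341 + 333
2341 = 7×333 + 10
333 = 33×10 + 3
10 = 3×3 + 1
3 = 3×1 + 0
gcd = 1, so a unique solution mod 5015 exists.
Back-substitute for the Bézout coefficients:
1 = 10 − 3·3
1 = −3·333 + 100·10
1 = 100·2341 − 703·333
1 = −703·5015 + 1506·2341
So 2341·(1506) ≡ 1 (mod 5015), giving 2341⁻¹ ≡ 1506.
x ≡ 2341⁻¹·4132 ≡ 1506·4132 ≡ 4192 (mod 5015).

4192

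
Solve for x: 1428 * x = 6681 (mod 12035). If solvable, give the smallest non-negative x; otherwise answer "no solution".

6452

First find gcd(1428, 12035):
12035 = 8×1428 + 611
1428 = 2×611 + 206
611 = 2×206 + 199
206 = 1×199 + 7
199 = 28×7 + 3
7 = 2×3 + 1
3 = 3×1 + 0
gcd = 1, so a unique solution mod 12035 exists.
Back-substitute for the Bézout coefficients:
1 = 7 − 2·3
1 = −2·199 + 57·7
1 = 57·206 − 59·199
1 = −59·611 + 175·206
1 = 175·1428 − 409·611
1 = −409·12035 + 3447·1428
So 1428·(3447) ≡ 1 (mod 12035), giving 1428⁻¹ ≡ 3447.
x ≡ 1428⁻¹·6681 ≡ 3447·6681 ≡ 6452 (mod 12035).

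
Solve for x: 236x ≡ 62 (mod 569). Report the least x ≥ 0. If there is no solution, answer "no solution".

First find gcd(236, 569):
569 = 2×236 + 97
236 = 2×97 + 42
97 = 2×42 + 13
42 = 3×13 + 3
13 = 4×3 + 1
3 = 3×1 + 0
gcd = 1, so a unique solution mod 569 exists.
Back-substitute for the Bézout coefficients:
1 = 13 − 4·3
1 = −4·42 + 13·13
1 = 13·97 − 30·42
1 = −30·236 + 73·97
1 = 73·569 − 176·236
So 236·(-176) ≡ 1 (mod 569), giving 236⁻¹ ≡ 393.
x ≡ 236⁻¹·62 ≡ 393·62 ≡ 468 (mod 569).

468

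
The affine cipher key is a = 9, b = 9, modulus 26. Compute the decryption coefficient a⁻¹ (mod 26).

Apply the Euclidean algorithm to 26 and 9:
26 = 2·9 + 8
9 = 1·8 + 1
8 = 8·1 + 0
gcd = 1, so the inverse exists. Back-substitute:
1 = 9 − 8
1 = −26 + 3·9
So 9·3 ≡ 1 (mod 26).

3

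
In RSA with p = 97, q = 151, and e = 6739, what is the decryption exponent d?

φ(n) = (p−1)(q−1) = 96·150 = 14400.
Need d with 6739·d ≡ 1 (mod 14400). Apply the extended Euclidean algorithm:
14400 = 2·6739 + 922
6739 = 7·922 + 285
922 = 3·285 + 67
285 = 4·67 + 17
67 = 3·17 + 16
17 = 1·16 + 1
16 = 16·1 + 0
Back-substitute:
1 = 17 − 16
1 = −67 + 4·17
1 = 4·285 − 17·67
1 = −17·922 + 55·285
1 = 55·6739 − 402·922
1 = −402·14400 + 859·6739
So 6739·859 ≡ 1 (mod 14400), hence d = 859.

859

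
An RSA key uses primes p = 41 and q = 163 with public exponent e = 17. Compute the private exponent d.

φ(n) = (p−1)(q−1) = 40·162 = 6480.
Need d with 17·d ≡ 1 (mod 6480). Apply the extended Euclidean algorithm:
6480 = 381×17 + 3
17 = 5×3 + 2
3 = 1×2 + 1
2 = 2×1 + 0
Back-substitute:
1 = 3 − 2
1 = −17 + 6·3
1 = 6·6480 − 2287·17
So 17·(-2287) ≡ 1 (mod 6480), hence d ≡ -2287 ≡ 4193 (mod 6480).

4193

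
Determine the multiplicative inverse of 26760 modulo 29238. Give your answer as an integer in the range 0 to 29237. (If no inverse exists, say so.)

no inverse exists

Euclidean algorithm on 29238, 26760:
29238 = 1*26760 + 2478
26760 = 10*2478 + 1980
2478 = 1*1980 + 498
1980 = 3*498 + 486
498 = 1*486 + 12
486 = 40*12 + 6
12 = 2*6 + 0
gcd(26760, 29238) = 6 ≠ 1, so 26760 has no multiplicative inverse modulo 29238.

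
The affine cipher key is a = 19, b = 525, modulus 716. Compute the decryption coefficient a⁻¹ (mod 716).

603

Run Euclid on (716, 19):
716 = 37*19 + 13
19 = 1*13 + 6
13 = 2*6 + 1
6 = 6*1 + 0
Since gcd(19, 716) = 1, back-substitute to write 1 as a combination:
1 = 13 − 2·6
1 = −2·19 + 3·13
1 = 3·716 − 113·19
Thus 19·(-113) ≡ 1 (mod 716); reducing, -113 mod 716 = 603.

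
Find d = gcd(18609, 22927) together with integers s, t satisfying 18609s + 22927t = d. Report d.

1

Apply Euclid's algorithm to 22927 and 18609:
22927 = 1*18609 + 4318
18609 = 4*4318 + 1337
4318 = 3*1337 + 307
1337 = 4*307 + 109
307 = 2*109 + 89
109 = 1*89 + 20
89 = 4*20 + 9
20 = 2*9 + 2
9 = 4*2 + 1
2 = 2*1 + 0
gcd(18609, 22927) = 1.
Working backward:
1 = 9 − 4·2
1 = −4·20 + 9·9
1 = 9·89 − 40·20
1 = −40·109 + 49·89
1 = 49·307 − 138·109
1 = −138·1337 + 601·307
1 = 601·4318 − 1941·1337
1 = −1941·18609 + 8365·4318
1 = 8365·22927 − 10306·18609
So 1 = (8365)·22927 + (-10306)·18609.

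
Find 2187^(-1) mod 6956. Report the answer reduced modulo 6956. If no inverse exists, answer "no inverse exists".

3839

Run Euclid on (6956, 2187):
6956 = 3×2187 + 395
2187 = 5×395 + 212
395 = 1×212 + 183
212 = 1×183 + 29
183 = 6×29 + 9
29 = 3×9 + 2
9 = 4×2 + 1
2 = 2×1 + 0
gcd = 1, so the inverse exists. Back-substitute:
1 = 9 − 4·2
1 = −4·29 + 13·9
1 = 13·183 − 82·29
1 = −82·212 + 95·183
1 = 95·395 − 177·212
1 = −177·2187 + 980·395
1 = 980·6956 − 3117·2187
Thus 2187·(-3117) ≡ 1 (mod 6956); reducing, -3117 mod 6956 = 3839.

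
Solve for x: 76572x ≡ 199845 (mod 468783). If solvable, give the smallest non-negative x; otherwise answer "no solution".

7943

First find gcd(76572, 468783):
468783 = 6×76572 + 9351
76572 = 8×9351 + 1764
9351 = 5×1764 + 531
1764 = 3×531 + 171
531 = 3×171 + 18
171 = 9×18 + 9
18 = 2×9 + 0
gcd = 9 and 9 | 199845, so solutions exist. Divide through by 9: 8508x ≡ 22205 (mod 52087).
Now find 8508⁻¹ mod 52087:
52087 = 6*8508 + 1039
8508 = 8*1039 + 196
1039 = 5*196 + 59
196 = 3*59 + 19
59 = 3*19 + 2
19 = 9*2 + 1
2 = 2*1 + 0
Back-substitute:
1 = 19 − 9·2
1 = −9·59 + 28·19
1 = 28·196 − 93·59
1 = −93·1039 + 493·196
1 = 493·8508 − 4037·1039
1 = −4037·52087 + 24715·8508
So 8508⁻¹ ≡ 24715 (mod 52087).
Then x ≡ 24715·22205 ≡ 7943 (mod 52087); the smallest non-negative solution is x = 7943.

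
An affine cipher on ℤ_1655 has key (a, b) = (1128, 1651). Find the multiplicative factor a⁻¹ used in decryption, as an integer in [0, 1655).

Run Euclid on (1655, 1128):
1655 = 1×1128 + 527
1128 = 2×527 + 74
527 = 7×74 + 9
74 = 8×9 + 2
9 = 4×2 + 1
2 = 2×1 + 0
The gcd is 1. Working backward:
1 = 9 − 4·2
1 = −4·74 + 33·9
1 = 33·527 − 235·74
1 = −235·1128 + 503·527
1 = 503·1655 − 738·1128
So 1128·(-738) ≡ 1 (mod 1655), and -738 ≡ 917 (mod 1655).

917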